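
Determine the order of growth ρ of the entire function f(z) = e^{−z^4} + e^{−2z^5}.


Each summand is entire of order 4 and 5 respectively (as in the single-exponential case). The order of a sum is at most the max of the orders, so ρ ≤ 5. For the lower bound: on |z|=r choose arg z so that -2z^5 is real positive; then |e^{-2z^5}| = e^{2r^5} while |e^{-1z^4}| ≤ e^{1r^4} = o(e^{2r^5}). So |f| ≥ e^{2r^5}(1 − o(1)) and ρ ≥ 5. Hence ρ = max(4, 5) = 5.
Therefore ρ = 5.

Order ρ = 5.


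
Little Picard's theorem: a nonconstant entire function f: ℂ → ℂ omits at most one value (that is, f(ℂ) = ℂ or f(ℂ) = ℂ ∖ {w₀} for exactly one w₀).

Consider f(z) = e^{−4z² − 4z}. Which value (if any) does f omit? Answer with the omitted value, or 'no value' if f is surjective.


Little Picard bounds the complement of f(ℂ) to at most one point.
The exponent g(z) = −4z² − 4z is a nonconstant polynomial, hence surjective onto ℂ. So e^{g(z)} takes every value in {e^w : w ∈ ℂ} = ℂ ∖ {0}. Adding 0 shifts the range to ℂ ∖ {0}. f omits exactly 0.

Omitted value: 0.


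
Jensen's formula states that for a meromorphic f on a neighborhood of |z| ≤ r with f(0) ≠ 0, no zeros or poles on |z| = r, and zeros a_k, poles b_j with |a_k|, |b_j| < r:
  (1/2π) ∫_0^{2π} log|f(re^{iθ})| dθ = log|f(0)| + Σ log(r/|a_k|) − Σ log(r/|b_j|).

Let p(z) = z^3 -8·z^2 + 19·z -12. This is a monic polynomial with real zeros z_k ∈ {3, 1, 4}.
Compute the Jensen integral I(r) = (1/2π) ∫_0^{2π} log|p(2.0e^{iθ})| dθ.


Zeros: 1, 3, 4; r = 2.0.
Inside |z| < r: 1. Outside (|z| ≥ r): 3, 4.
p(0) = -12, so log|p(0)| = log(12) = 2.4849.
Apply Jensen: I(r) = log|p(0)| + Σ_k log(r/|z_k|), summed over zeros inside |z| < r.
  log(r/|z_k|) for z_k = 1: log(2.0/1) = 0.6931
  Outside zeros (3, 4) contribute nothing to the Jensen sum.
Sum over inside zeros: 0.6931.
I(r) = log|p(0)| + (inside sum) = 2.4849 + 0.6931 = 3.1781.
Note: since some zeros are outside |z| ≤ r, the simplified n·log(r) form does NOT apply — only the inside zeros contribute.

I(r) ≈ 3.1781.


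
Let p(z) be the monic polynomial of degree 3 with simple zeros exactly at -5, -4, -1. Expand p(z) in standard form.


The polynomial is p(z) = ∏_{α ∈ S} (z − α), where S = {-5, -4, -1}.
Expanding the product yields: p(z) = z^3 + 10·z^2 + 29·z + 20.
The resulting polynomial has degree 3 and real coefficients as required.

p(z) = z^3 + 10·z^2 + 29·z + 20.


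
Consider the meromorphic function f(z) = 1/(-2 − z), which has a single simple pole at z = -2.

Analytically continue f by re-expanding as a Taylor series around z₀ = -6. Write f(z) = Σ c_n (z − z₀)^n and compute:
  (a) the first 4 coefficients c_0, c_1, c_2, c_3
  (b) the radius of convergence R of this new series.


Let w = z − z₀, so z = z₀ + w.
Then -2 − z = -2 − (z₀ + w) = (-2 − z₀) − w = 4 − w.
f(z) = 1/(4 − w) = (1/(4)) · 1/(1 − w/(4)) = Σ_{n≥0} w^n / (4)^(n+1).
So c_n = 1/(4)^(n+1):
  c_0 = 1/(4)^1 = 1/4.
  c_1 = 1/(4)^2 = 1/16.
  c_2 = 1/(4)^3 = 1/64.
  c_3 = 1/(4)^4 = 1/256.
The series is valid for |w/d| < 1, i.e. |z − z₀| < |d|.
Radius of convergence: R = |-2 − z₀| = |4| = 4 (distance from z₀ to the singularity z = -2).

c_0 = 1/4, c_1 = 1/16, c_2 = 1/64, c_3 = 1/256; R = 4.


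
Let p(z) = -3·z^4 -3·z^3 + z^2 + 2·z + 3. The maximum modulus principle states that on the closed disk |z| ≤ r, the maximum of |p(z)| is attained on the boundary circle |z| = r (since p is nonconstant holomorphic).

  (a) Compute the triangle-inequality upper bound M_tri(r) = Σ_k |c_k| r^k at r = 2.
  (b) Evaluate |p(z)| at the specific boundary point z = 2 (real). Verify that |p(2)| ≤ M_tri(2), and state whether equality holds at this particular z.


Coefficients: c_0 = 3, c_1 = 2, c_2 = 1, c_3 = -3, c_4 = -3. Radius r = 2.
Part (a). Triangle bound: M_tri(r) = Σ_k |c_k| r^k
  = |3|·2^0 + |2|·2^1 + |1|·2^2 + |-3|·2^3 + |-3|·2^4
  = 3 + 4 + 4 + 24 + 48 = 83.
This bounds M(r) := max_{|z|=r} |p(z)| from above; equality holds iff all terms c_k z^k can be made to align in phase at a single z on |z|=r.
Part (b). At z = 2 (real, on the circle |z| = r):
  p(2) = (3)·2^0 + (2)·2^1 + (1)·2^2 + (-3)·2^3 + (-3)·2^4 = -61.
  |p(2)| = 61.
Check: |p(2)| = 61 ≤ 83 = M_tri(2). ✓ Equality does not hold at z = 2 (the coefficients have mixed signs, so the terms do not all align in phase there).

M_tri(2) = 83; |p(2)| = 61; equality at z=2: no.


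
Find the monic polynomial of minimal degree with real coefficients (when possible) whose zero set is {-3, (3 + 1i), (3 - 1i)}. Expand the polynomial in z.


The polynomial is p(z) = ∏_{α ∈ S} (z − α), where S = {-3, (3 + 1i), (3 - 1i)}.
Expanding the product yields: p(z) = z^3 -3·z^2 -8·z + 30.
Note conjugate pairs combine to real quadratics: (z − (3+1i))(z − (3−1i)) = z² − 6z + 10.
The resulting polynomial has degree 3 and real coefficients as required.

p(z) = z^3 -3·z^2 -8·z + 30.


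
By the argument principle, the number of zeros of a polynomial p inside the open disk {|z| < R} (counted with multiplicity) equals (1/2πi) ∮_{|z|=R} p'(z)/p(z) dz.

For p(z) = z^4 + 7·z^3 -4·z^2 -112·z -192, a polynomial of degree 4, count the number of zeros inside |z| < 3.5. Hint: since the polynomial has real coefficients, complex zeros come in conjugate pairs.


The zeros of p are: 4, -4, -3, -4.
Their magnitudes are: 4, 4, 3, 4.
Zeros with |z| < R = 3.5: -3.
Count = 1.
By the argument principle, (1/2πi) ∮_{|z|=R} p'(z)/p(z) dz equals exactly this count.

Number of zeros inside |z| < 3.5: 1.


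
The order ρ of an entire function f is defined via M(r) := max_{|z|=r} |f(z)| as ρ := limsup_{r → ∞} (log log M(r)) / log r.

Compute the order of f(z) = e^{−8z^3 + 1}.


|e^{−8z^3 + 1}| = e^{Re(-8·z^3) + 1} ≤ e^{8|z|^3 + 1} = e^{8r^3 + 1} on |z| = r, so ρ ≤ 3. Choosing z on |z|=r so that -8·z^3 is real positive (always possible by picking arg z appropriately) gives |f(z)| = e^{8r^3 + 1}, matching the bound. The additive constant 1 does not affect log log M(r) ~ 3·log r. Hence ρ = 3.
Therefore ρ = 3.

Order ρ = 3.


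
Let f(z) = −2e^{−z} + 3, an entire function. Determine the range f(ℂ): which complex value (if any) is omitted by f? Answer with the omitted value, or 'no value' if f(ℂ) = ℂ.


Little Picard bounds the complement of f(ℂ) to at most one point.
e^{−z} is never zero on ℂ, so -2·e^{−z} takes every value in ℂ ∖ {0}. Adding 3 shifts the range to ℂ ∖ {3}. Thus f omits exactly the value 3.

Omitted value: 3.


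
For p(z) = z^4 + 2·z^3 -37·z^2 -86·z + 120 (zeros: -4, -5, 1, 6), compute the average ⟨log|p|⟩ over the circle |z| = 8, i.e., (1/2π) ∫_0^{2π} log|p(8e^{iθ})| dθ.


Zeros: -5, -4, 1, 6; r = 8.
Inside |z| < r: -5, -4, 1, 6. Outside (|z| ≥ r): ∅.
p(0) = 120, so log|p(0)| = log(120) = 4.7875.
Apply Jensen: I(r) = log|p(0)| + Σ_k log(r/|z_k|), summed over zeros inside |z| < r.
  log(r/|z_k|) for z_k = -4: log(8/4) = 0.6931
  log(r/|z_k|) for z_k = -5: log(8/5) = 0.4700
  log(r/|z_k|) for z_k = 1: log(8/1) = 2.0794
  log(r/|z_k|) for z_k = 6: log(8/6) = 0.2877
Sum over inside zeros: 3.5303.
I(r) = log|p(0)| + (inside sum) = 4.7875 + 3.5303 = 8.3178.
Closed form (all zeros inside, monic): I(r) = n·log(r) = 4·log(8) = 8.3178. ✓

I(r) ≈ 8.3178.


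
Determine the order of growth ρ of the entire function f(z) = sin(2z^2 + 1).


Write sin(w) = (e^{iw} ± e^{−iw})/(2 or 2i), so |sin(w)| ≤ e^{|w|}. With w = 2z^2 + 1, |w| ≤ 2r^2 + 1 on |z|=r, giving M(r) ≤ e^{2r^2 + 1} and ρ ≤ 2. For the lower bound, choose z on |z|=r with 2z^2 purely imaginary of modulus 2r^2; then |sin(2z^2 + 1)| grows like e^{2r^2}/2, so ρ ≥ 2. Hence ρ = 2.
Therefore ρ = 2.

Order ρ = 2.


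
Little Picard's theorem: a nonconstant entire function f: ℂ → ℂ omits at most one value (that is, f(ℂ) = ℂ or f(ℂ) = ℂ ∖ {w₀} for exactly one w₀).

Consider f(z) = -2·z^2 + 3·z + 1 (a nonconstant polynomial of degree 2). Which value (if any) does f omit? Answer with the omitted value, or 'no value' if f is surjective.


Little Picard bounds the complement of f(ℂ) to at most one point.
For every w ∈ ℂ, the equation p(z) − w = 0 is a nonconstant polynomial in z and hence has at least one root by the fundamental theorem of algebra. So p is surjective onto ℂ, omitting no value.

Omitted value: no value.


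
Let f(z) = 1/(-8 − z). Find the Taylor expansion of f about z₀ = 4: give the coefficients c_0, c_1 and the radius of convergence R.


Let w = z − z₀, so z = z₀ + w.
Then -8 − z = -8 − (z₀ + w) = (-8 − z₀) − w = -12 − w.
f(z) = 1/(-12 − w) = (1/(-12)) · 1/(1 − w/(-12)) = Σ_{n≥0} w^n / (-12)^(n+1).
So c_n = 1/(-12)^(n+1):
  c_0 = 1/(-12)^1 = -1/12.
  c_1 = 1/(-12)^2 = 1/144.
The series is valid for |w/d| < 1, i.e. |z − z₀| < |d|.
Radius of convergence: R = |-8 − z₀| = |-12| = 12 (distance from z₀ to the singularity z = -8).

c_0 = -1/12, c_1 = 1/144; R = 12.


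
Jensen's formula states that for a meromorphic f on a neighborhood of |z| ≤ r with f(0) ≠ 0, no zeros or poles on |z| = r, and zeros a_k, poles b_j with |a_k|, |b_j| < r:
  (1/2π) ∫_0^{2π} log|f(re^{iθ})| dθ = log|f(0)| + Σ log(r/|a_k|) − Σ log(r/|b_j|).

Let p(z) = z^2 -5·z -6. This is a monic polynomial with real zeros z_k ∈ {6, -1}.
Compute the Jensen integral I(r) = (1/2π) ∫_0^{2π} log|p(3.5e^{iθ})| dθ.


Zeros: -1, 6; r = 3.5.
Inside |z| < r: -1. Outside (|z| ≥ r): 6.
p(0) = -6, so log|p(0)| = log(6) = 1.7918.
Apply Jensen: I(r) = log|p(0)| + Σ_k log(r/|z_k|), summed over zeros inside |z| < r.
  log(r/|z_k|) for z_k = -1: log(3.5/1) = 1.2528
  Outside zeros (6) contribute nothing to the Jensen sum.
Sum over inside zeros: 1.2528.
I(r) = log|p(0)| + (inside sum) = 1.7918 + 1.2528 = 3.0445.
Note: since some zeros are outside |z| ≤ r, the simplified n·log(r) form does NOT apply — only the inside zeros contribute.

I(r) ≈ 3.0445.


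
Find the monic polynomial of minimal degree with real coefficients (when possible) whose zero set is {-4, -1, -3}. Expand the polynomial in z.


The polynomial is p(z) = ∏_{α ∈ S} (z − α), where S = {-4, -1, -3}.
Expanding the product yields: p(z) = z^3 + 8·z^2 + 19·z + 12.
The resulting polynomial has degree 3 and real coefficients as required.

p(z) = z^3 + 8·z^2 + 19·z + 12.


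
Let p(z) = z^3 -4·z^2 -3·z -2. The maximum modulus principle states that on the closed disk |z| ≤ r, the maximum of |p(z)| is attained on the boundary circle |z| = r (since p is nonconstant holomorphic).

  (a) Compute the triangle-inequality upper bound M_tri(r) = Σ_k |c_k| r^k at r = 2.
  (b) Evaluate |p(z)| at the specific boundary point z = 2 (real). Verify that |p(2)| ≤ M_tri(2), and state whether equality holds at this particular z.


Coefficients: c_0 = -2, c_1 = -3, c_2 = -4, c_3 = 1. Radius r = 2.
Part (a). Triangle bound: M_tri(r) = Σ_k |c_k| r^k
  = |-2|·2^0 + |-3|·2^1 + |-4|·2^2 + |1|·2^3
  = 2 + 6 + 16 + 8 = 32.
This bounds M(r) := max_{|z|=r} |p(z)| from above; equality holds iff all terms c_k z^k can be made to align in phase at a single z on |z|=r.
Part (b). At z = 2 (real, on the circle |z| = r):
  p(2) = (-2)·2^0 + (-3)·2^1 + (-4)·2^2 + (1)·2^3 = -16.
  |p(2)| = 16.
Check: |p(2)| = 16 ≤ 32 = M_tri(2). ✓ Equality does not hold at z = 2 (the coefficients have mixed signs, so the terms do not all align in phase there).

M_tri(2) = 32; |p(2)| = 16; equality at z=2: no.


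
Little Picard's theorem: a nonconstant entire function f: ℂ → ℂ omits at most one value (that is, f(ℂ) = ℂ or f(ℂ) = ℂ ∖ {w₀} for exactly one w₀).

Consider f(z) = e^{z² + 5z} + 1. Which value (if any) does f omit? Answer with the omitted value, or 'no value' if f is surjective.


Little Picard bounds the complement of f(ℂ) to at most one point.
The exponent g(z) = z² + 5z is a nonconstant polynomial, hence surjective onto ℂ. So e^{g(z)} takes every value in {e^w : w ∈ ℂ} = ℂ ∖ {0}. Adding 1 shifts the range to ℂ ∖ {1}. f omits exactly 1.

Omitted value: 1.


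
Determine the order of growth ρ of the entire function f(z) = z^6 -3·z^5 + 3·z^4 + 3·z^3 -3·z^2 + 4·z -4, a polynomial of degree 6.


|f(z)| ≤ Σ|c_k|·r^k = O(r^6) as r → ∞. Polynomial growth is O(e^{r^ε}) for every ε > 0 (since r^6/e^{r^ε} → 0), so ρ ≤ ε for all ε > 0, i.e. ρ = 0. Every nonconstant polynomial has order 0.
Therefore ρ = 0.

Order ρ = 0.


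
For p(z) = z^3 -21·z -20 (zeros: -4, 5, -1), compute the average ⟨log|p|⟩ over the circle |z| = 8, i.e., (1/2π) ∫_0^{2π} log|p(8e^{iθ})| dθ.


Zeros: -4, -1, 5; r = 8.
Inside |z| < r: -4, -1, 5. Outside (|z| ≥ r): ∅.
p(0) = -20, so log|p(0)| = log(20) = 2.9957.
Apply Jensen: I(r) = log|p(0)| + Σ_k log(r/|z_k|), summed over zeros inside |z| < r.
  log(r/|z_k|) for z_k = -4: log(8/4) = 0.6931
  log(r/|z_k|) for z_k = 5: log(8/5) = 0.4700
  log(r/|z_k|) for z_k = -1: log(8/1) = 2.0794
Sum over inside zeros: 3.2426.
I(r) = log|p(0)| + (inside sum) = 2.9957 + 3.2426 = 6.2383.
Closed form (all zeros inside, monic): I(r) = n·log(r) = 3·log(8) = 6.2383. ✓

I(r) ≈ 6.2383.


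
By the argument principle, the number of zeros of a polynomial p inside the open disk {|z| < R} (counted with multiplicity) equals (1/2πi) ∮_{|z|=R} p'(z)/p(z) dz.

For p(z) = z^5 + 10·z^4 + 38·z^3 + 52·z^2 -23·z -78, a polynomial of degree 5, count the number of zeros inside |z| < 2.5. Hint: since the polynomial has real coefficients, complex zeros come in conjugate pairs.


The zeros of p are: (-3 + 2i), (-3 - 2i), -2, 1, -3.
Their magnitudes are: 3.606, 3.606, 2, 1, 3.
Zeros with |z| < R = 2.5: -2, 1.
Count = 2.
By the argument principle, (1/2πi) ∮_{|z|=R} p'(z)/p(z) dz equals exactly this count.

Number of zeros inside |z| < 2.5: 2.


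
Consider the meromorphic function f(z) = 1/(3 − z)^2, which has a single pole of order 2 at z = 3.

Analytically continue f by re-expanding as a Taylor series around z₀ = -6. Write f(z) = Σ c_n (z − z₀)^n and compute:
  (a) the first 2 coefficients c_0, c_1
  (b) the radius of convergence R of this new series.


Let w = z − z₀, so z = z₀ + w.
Then 3 − z = 3 − (z₀ + w) = (3 − z₀) − w = 9 − w.
f(z) = 1/(9 − w)^2 = (1/(9)^2) · (1 − w/(9))^{−2}.
By the binomial series (1−u)^{−2} = Σ_{n≥0} C(n+1, 1) u^n for |u|<1, with u = w/(9):
  c_n = C(n+1, 1) / (9)^(n+2).
  c_0 = 1/(9)^2 = 1/81.
  c_1 = 2/(9)^3 = 2/729.
The series is valid for |w/d| < 1, i.e. |z − z₀| < |d|.
Radius of convergence: R = |3 − z₀| = |9| = 9 (distance from z₀ to the singularity z = 3).

c_0 = 1/81, c_1 = 2/729; R = 9.


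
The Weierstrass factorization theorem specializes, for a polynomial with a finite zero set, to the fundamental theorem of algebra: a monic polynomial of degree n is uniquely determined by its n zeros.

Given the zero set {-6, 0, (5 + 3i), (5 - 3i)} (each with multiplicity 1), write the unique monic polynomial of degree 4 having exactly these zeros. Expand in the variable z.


The polynomial is p(z) = ∏_{α ∈ S} (z − α), where S = {-6, 0, (5 + 3i), (5 - 3i)}.
Expanding the product yields: p(z) = z^4 -4·z^3 -26·z^2 + 204·z.
Note conjugate pairs combine to real quadratics: (z − (5+3i))(z − (5−3i)) = z² − 10z + 34.
The resulting polynomial has degree 4 and real coefficients as required.

p(z) = z^4 -4·z^3 -26·z^2 + 204·z.


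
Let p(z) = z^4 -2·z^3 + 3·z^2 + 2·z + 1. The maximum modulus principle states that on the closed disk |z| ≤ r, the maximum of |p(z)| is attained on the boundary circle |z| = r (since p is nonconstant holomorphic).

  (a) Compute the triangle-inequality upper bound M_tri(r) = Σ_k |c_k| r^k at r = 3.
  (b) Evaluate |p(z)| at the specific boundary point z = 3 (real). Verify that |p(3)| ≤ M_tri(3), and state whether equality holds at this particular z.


Coefficients: c_0 = 1, c_1 = 2, c_2 = 3, c_3 = -2, c_4 = 1. Radius r = 3.
Part (a). Triangle bound: M_tri(r) = Σ_k |c_k| r^k
  = |1|·3^0 + |2|·3^1 + |3|·3^2 + |-2|·3^3 + |1|·3^4
  = 1 + 6 + 27 + 54 + 81 = 169.
This bounds M(r) := max_{|z|=r} |p(z)| from above; equality holds iff all terms c_k z^k can be made to align in phase at a single z on |z|=r.
Part (b). At z = 3 (real, on the circle |z| = r):
  p(3) = (1)·3^0 + (2)·3^1 + (3)·3^2 + (-2)·3^3 + (1)·3^4 = 61.
  |p(3)| = 61.
Check: |p(3)| = 61 ≤ 169 = M_tri(3). ✓ Equality does not hold at z = 3 (the coefficients have mixed signs, so the terms do not all align in phase there).

M_tri(3) = 169; |p(3)| = 61; equality at z=3: no.


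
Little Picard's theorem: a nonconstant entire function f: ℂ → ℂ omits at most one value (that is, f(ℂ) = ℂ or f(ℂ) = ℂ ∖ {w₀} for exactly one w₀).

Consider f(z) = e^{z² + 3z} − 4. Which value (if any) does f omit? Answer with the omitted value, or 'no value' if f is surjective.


Little Picard bounds the complement of f(ℂ) to at most one point.
The exponent g(z) = z² + 3z is a nonconstant polynomial, hence surjective onto ℂ. So e^{g(z)} takes every value in {e^w : w ∈ ℂ} = ℂ ∖ {0}. Adding -4 shifts the range to ℂ ∖ {-4}. f omits exactly -4.

Omitted value: -4.


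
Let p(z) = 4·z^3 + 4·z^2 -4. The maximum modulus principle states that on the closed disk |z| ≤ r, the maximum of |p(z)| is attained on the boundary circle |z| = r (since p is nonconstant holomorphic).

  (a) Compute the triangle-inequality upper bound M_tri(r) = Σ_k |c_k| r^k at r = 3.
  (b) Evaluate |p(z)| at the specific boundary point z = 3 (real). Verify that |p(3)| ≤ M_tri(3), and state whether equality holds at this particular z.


Coefficients: c_0 = -4, c_1 = 0, c_2 = 4, c_3 = 4. Radius r = 3.
Part (a). Triangle bound: M_tri(r) = Σ_k |c_k| r^k
  = |-4|·3^0 + |0|·3^1 + |4|·3^2 + |4|·3^3
  = 4 + 0 + 36 + 108 = 148.
This bounds M(r) := max_{|z|=r} |p(z)| from above; equality holds iff all terms c_k z^k can be made to align in phase at a single z on |z|=r.
Part (b). At z = 3 (real, on the circle |z| = r):
  p(3) = (-4)·3^0 + (0)·3^1 + (4)·3^2 + (4)·3^3 = 140.
  |p(3)| = 140.
Check: |p(3)| = 140 ≤ 148 = M_tri(3). ✓ Equality does not hold at z = 3 (the coefficients have mixed signs, so the terms do not all align in phase there).

M_tri(3) = 148; |p(3)| = 140; equality at z=3: no.


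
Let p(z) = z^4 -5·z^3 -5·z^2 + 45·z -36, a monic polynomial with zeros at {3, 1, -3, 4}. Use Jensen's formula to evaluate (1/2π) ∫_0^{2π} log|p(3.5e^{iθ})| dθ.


Zeros: -3, 1, 3, 4; r = 3.5.
Inside |z| < r: -3, 1, 3. Outside (|z| ≥ r): 4.
p(0) = -36, so log|p(0)| = log(36) = 3.5835.
Apply Jensen: I(r) = log|p(0)| + Σ_k log(r/|z_k|), summed over zeros inside |z| < r.
  log(r/|z_k|) for z_k = 3: log(3.5/3) = 0.1542
  log(r/|z_k|) for z_k = 1: log(3.5/1) = 1.2528
  log(r/|z_k|) for z_k = -3: log(3.5/3) = 0.1542
  Outside zeros (4) contribute nothing to the Jensen sum.
Sum over inside zeros: 1.5611.
I(r) = log|p(0)| + (inside sum) = 3.5835 + 1.5611 = 5.1446.
Note: since some zeros are outside |z| ≤ r, the simplified n·log(r) form does NOT apply — only the inside zeros contribute.

I(r) ≈ 5.1446.


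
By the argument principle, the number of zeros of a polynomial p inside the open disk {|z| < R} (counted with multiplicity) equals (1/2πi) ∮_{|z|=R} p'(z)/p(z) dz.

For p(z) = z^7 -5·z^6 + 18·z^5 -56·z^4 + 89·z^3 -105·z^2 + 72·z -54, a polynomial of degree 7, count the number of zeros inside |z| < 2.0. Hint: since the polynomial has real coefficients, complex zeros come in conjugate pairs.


The zeros of p are: (0 + 3i), (0 - 3i), 3, (1 + 1i), (1 - 1i), (0 + 1i), (0 - 1i).
Their magnitudes are: 3, 3, 3, 1.414, 1.414, 1, 1.
Zeros with |z| < R = 2.0: (1 + 1i), (1 - 1i), (0 + 1i), (0 - 1i).
Count = 4.
By the argument principle, (1/2πi) ∮_{|z|=R} p'(z)/p(z) dz equals exactly this count.

Number of zeros inside |z| < 2.0: 4.


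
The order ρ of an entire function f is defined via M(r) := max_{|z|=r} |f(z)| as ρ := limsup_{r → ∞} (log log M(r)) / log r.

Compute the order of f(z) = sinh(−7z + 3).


sinh(w) is a linear combination of e^{iw} and e^{−iw} (or e^w, e^{−w} in the hyperbolic case), so |sinh(w)| ≤ e^{|w|}. With w = −7z + 3, |w| ≤ 7|z| + 3 = 7r + 3 on |z| = r, giving M(r) ≤ e^{7r + 3}, so ρ ≤ 1. On a suitable ray (z = it for sin/cos; z = t for sinh/cosh, t real → ∞), |sinh(−7z + 3)| grows like e^{7|t|}/2, so ρ ≥ 1. Hence ρ = 1.
Therefore ρ = 1.

Order ρ = 1.


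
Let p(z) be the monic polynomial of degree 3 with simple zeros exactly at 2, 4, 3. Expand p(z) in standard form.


The polynomial is p(z) = ∏_{α ∈ S} (z − α), where S = {2, 4, 3}.
Expanding the product yields: p(z) = z^3 -9·z^2 + 26·z -24.
The resulting polynomial has degree 3 and real coefficients as required.

p(z) = z^3 -9·z^2 + 26·z -24.


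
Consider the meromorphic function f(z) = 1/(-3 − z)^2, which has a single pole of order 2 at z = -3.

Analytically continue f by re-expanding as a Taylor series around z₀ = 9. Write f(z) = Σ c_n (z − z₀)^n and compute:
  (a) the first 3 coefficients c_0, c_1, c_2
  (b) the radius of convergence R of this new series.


Let w = z − z₀, so z = z₀ + w.
Then -3 − z = -3 − (z₀ + w) = (-3 − z₀) − w = -12 − w.
f(z) = 1/(-12 − w)^2 = (1/(-12)^2) · (1 − w/(-12))^{−2}.
By the binomial series (1−u)^{−2} = Σ_{n≥0} C(n+1, 1) u^n for |u|<1, with u = w/(-12):
  c_n = C(n+1, 1) / (-12)^(n+2).
  c_0 = 1/(-12)^2 = 1/144.
  c_1 = 2/(-12)^3 = -1/864.
  c_2 = 3/(-12)^4 = 1/6912.
The series is valid for |w/d| < 1, i.e. |z − z₀| < |d|.
Radius of convergence: R = |-3 − z₀| = |-12| = 12 (distance from z₀ to the singularity z = -3).

c_0 = 1/144, c_1 = -1/864, c_2 = 1/6912; R = 12.


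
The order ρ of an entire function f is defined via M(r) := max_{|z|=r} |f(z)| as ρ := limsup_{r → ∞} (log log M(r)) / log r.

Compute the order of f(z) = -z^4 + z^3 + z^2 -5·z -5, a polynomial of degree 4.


|f(z)| ≤ Σ|c_k|·r^k = O(r^4) as r → ∞. Polynomial growth is O(e^{r^ε}) for every ε > 0 (since r^4/e^{r^ε} → 0), so ρ ≤ ε for all ε > 0, i.e. ρ = 0. Every nonconstant polynomial has order 0.
Therefore ρ = 0.

Order ρ = 0.


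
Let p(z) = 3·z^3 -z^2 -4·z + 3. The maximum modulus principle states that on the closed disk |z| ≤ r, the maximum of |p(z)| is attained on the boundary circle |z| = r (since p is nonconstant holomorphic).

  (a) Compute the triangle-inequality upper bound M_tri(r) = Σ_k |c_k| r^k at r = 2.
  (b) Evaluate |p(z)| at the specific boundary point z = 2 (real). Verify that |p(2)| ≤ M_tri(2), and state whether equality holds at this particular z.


Coefficients: c_0 = 3, c_1 = -4, c_2 = -1, c_3 = 3. Radius r = 2.
Part (a). Triangle bound: M_tri(r) = Σ_k |c_k| r^k
  = |3|·2^0 + |-4|·2^1 + |-1|·2^2 + |3|·2^3
  = 3 + 8 + 4 + 24 = 39.
This bounds M(r) := max_{|z|=r} |p(z)| from above; equality holds iff all terms c_k z^k can be made to align in phase at a single z on |z|=r.
Part (b). At z = 2 (real, on the circle |z| = r):
  p(2) = (3)·2^0 + (-4)·2^1 + (-1)·2^2 + (3)·2^3 = 15.
  |p(2)| = 15.
Check: |p(2)| = 15 ≤ 39 = M_tri(2). ✓ Equality does not hold at z = 2 (the coefficients have mixed signs, so the terms do not all align in phase there).

M_tri(2) = 39; |p(2)| = 15; equality at z=2: no.


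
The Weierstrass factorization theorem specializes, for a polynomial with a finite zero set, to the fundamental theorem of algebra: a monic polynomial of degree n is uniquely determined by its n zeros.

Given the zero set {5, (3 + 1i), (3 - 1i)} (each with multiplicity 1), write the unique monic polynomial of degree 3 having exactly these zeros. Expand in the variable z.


The polynomial is p(z) = ∏_{α ∈ S} (z − α), where S = {5, (3 + 1i), (3 - 1i)}.
Expanding the product yields: p(z) = z^3 -11·z^2 + 40·z -50.
Note conjugate pairs combine to real quadratics: (z − (3+1i))(z − (3−1i)) = z² − 6z + 10.
The resulting polynomial has degree 3 and real coefficients as required.

p(z) = z^3 -11·z^2 + 40·z -50.


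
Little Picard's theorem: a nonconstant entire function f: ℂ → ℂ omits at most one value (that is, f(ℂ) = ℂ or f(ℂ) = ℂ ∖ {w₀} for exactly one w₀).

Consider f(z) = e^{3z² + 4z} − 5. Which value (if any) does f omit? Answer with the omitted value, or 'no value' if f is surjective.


Little Picard bounds the complement of f(ℂ) to at most one point.
The exponent g(z) = 3z² + 4z is a nonconstant polynomial, hence surjective onto ℂ. So e^{g(z)} takes every value in {e^w : w ∈ ℂ} = ℂ ∖ {0}. Adding -5 shifts the range to ℂ ∖ {-5}. f omits exactly -5.

Omitted value: -5.


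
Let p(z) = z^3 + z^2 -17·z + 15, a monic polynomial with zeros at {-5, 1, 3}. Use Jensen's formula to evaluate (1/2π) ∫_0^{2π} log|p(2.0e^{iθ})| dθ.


Zeros: -5, 1, 3; r = 2.0.
Inside |z| < r: 1. Outside (|z| ≥ r): -5, 3.
p(0) = 15, so log|p(0)| = log(15) = 2.7081.
Apply Jensen: I(r) = log|p(0)| + Σ_k log(r/|z_k|), summed over zeros inside |z| < r.
  log(r/|z_k|) for z_k = 1: log(2.0/1) = 0.6931
  Outside zeros (-5, 3) contribute nothing to the Jensen sum.
Sum over inside zeros: 0.6931.
I(r) = log|p(0)| + (inside sum) = 2.7081 + 0.6931 = 3.4012.
Note: since some zeros are outside |z| ≤ r, the simplified n·log(r) form does NOT apply — only the inside zeros contribute.

I(r) ≈ 3.4012.


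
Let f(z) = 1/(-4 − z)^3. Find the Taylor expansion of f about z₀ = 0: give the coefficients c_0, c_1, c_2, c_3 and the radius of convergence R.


Let w = z − z₀, so z = z₀ + w.
Then -4 − z = -4 − (z₀ + w) = (-4 − z₀) − w = -4 − w.
f(z) = 1/(-4 − w)^3 = (1/(-4)^3) · (1 − w/(-4))^{−3}.
By the binomial series (1−u)^{−3} = Σ_{n≥0} C(n+2, 2) u^n for |u|<1, with u = w/(-4):
  c_n = C(n+2, 2) / (-4)^(n+3).
  c_0 = 1/(-4)^3 = -1/64.
  c_1 = 3/(-4)^4 = 3/256.
  c_2 = 6/(-4)^5 = -3/512.
  c_3 = 10/(-4)^6 = 5/2048.
The series is valid for |w/d| < 1, i.e. |z − z₀| < |d|.
Radius of convergence: R = |-4 − z₀| = |-4| = 4 (distance from z₀ to the singularity z = -4).

c_0 = -1/64, c_1 = 3/256, c_2 = -3/512, c_3 = 5/2048; R = 4.


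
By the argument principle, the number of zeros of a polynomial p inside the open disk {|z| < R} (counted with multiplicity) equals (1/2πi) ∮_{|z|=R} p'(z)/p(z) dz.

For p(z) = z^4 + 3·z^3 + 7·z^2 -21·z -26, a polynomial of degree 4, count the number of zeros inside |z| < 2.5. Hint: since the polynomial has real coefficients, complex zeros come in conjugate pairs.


The zeros of p are: 2, -1, (-2 + 3i), (-2 - 3i).
Their magnitudes are: 2, 1, 3.606, 3.606.
Zeros with |z| < R = 2.5: 2, -1.
Count = 2.
By the argument principle, (1/2πi) ∮_{|z|=R} p'(z)/p(z) dz equals exactly this count.

Number of zeros inside |z| < 2.5: 2.


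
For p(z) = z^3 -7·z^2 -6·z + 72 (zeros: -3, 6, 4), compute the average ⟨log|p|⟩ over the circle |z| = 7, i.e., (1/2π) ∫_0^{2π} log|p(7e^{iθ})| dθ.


Zeros: -3, 4, 6; r = 7.
Inside |z| < r: -3, 4, 6. Outside (|z| ≥ r): ∅.
p(0) = 72, so log|p(0)| = log(72) = 4.2767.
Apply Jensen: I(r) = log|p(0)| + Σ_k log(r/|z_k|), summed over zeros inside |z| < r.
  log(r/|z_k|) for z_k = -3: log(7/3) = 0.8473
  log(r/|z_k|) for z_k = 6: log(7/6) = 0.1542
  log(r/|z_k|) for z_k = 4: log(7/4) = 0.5596
Sum over inside zeros: 1.5611.
I(r) = log|p(0)| + (inside sum) = 4.2767 + 1.5611 = 5.8377.
Closed form (all zeros inside, monic): I(r) = n·log(r) = 3·log(7) = 5.8377. ✓

I(r) ≈ 5.8377.


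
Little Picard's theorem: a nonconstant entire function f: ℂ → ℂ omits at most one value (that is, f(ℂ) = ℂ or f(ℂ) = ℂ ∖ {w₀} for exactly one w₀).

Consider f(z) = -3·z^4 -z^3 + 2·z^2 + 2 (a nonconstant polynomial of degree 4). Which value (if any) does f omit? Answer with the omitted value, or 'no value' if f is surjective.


Little Picard bounds the complement of f(ℂ) to at most one point.
For every w ∈ ℂ, the equation p(z) − w = 0 is a nonconstant polynomial in z and hence has at least one root by the fundamental theorem of algebra. So p is surjective onto ℂ, omitting no value.

Omitted value: no value.


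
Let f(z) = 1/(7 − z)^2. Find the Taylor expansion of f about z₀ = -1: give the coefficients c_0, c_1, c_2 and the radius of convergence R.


Let w = z − z₀, so z = z₀ + w.
Then 7 − z = 7 − (z₀ + w) = (7 − z₀) − w = 8 − w.
f(z) = 1/(8 − w)^2 = (1/(8)^2) · (1 − w/(8))^{−2}.
By the binomial series (1−u)^{−2} = Σ_{n≥0} C(n+1, 1) u^n for |u|<1, with u = w/(8):
  c_n = C(n+1, 1) / (8)^(n+2).
  c_0 = 1/(8)^2 = 1/64.
  c_1 = 2/(8)^3 = 1/256.
  c_2 = 3/(8)^4 = 3/4096.
The series is valid for |w/d| < 1, i.e. |z − z₀| < |d|.
Radius of convergence: R = |7 − z₀| = |8| = 8 (distance from z₀ to the singularity z = 7).

c_0 = 1/64, c_1 = 1/256, c_2 = 3/4096; R = 8.


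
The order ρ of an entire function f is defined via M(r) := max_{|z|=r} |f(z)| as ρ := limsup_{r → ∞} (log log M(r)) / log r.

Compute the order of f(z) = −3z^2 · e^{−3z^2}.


M(r) = max_{|z|=r} |-3|·|z|^2·|e^{−3z^2}| = 3·r^2 · e^{3r^2} (the factors attain their maxima compatibly on |z|=r). Then log M(r) = log 3 + 2·log r + 3r^2, dominated by the last term, so log log M(r) ~ 2·log r. The polynomial factor -3z^2 contributes only a log r term and does not affect the order. ρ = 2.
Therefore ρ = 2.

Order ρ = 2.


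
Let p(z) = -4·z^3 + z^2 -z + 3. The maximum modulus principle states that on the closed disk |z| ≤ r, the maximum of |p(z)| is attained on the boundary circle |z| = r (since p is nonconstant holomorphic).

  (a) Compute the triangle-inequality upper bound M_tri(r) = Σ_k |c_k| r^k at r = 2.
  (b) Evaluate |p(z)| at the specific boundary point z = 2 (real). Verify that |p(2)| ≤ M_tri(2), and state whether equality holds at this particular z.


Coefficients: c_0 = 3, c_1 = -1, c_2 = 1, c_3 = -4. Radius r = 2.
Part (a). Triangle bound: M_tri(r) = Σ_k |c_k| r^k
  = |3|·2^0 + |-1|·2^1 + |1|·2^2 + |-4|·2^3
  = 3 + 2 + 4 + 32 = 41.
This bounds M(r) := max_{|z|=r} |p(z)| from above; equality holds iff all terms c_k z^k can be made to align in phase at a single z on |z|=r.
Part (b). At z = 2 (real, on the circle |z| = r):
  p(2) = (3)·2^0 + (-1)·2^1 + (1)·2^2 + (-4)·2^3 = -27.
  |p(2)| = 27.
Check: |p(2)| = 27 ≤ 41 = M_tri(2). ✓ Equality does not hold at z = 2 (the coefficients have mixed signs, so the terms do not all align in phase there).

M_tri(2) = 41; |p(2)| = 27; equality at z=2: no.


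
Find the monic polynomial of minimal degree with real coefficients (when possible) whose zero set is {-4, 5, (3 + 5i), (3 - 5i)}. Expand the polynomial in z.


The polynomial is p(z) = ∏_{α ∈ S} (z − α), where S = {-4, 5, (3 + 5i), (3 - 5i)}.
Expanding the product yields: p(z) = z^4 -7·z^3 + 20·z^2 + 86·z -680.
Note conjugate pairs combine to real quadratics: (z − (3+5i))(z − (3−5i)) = z² − 6z + 34.
The resulting polynomial has degree 4 and real coefficients as required.

p(z) = z^4 -7·z^3 + 20·z^2 + 86·z -680.


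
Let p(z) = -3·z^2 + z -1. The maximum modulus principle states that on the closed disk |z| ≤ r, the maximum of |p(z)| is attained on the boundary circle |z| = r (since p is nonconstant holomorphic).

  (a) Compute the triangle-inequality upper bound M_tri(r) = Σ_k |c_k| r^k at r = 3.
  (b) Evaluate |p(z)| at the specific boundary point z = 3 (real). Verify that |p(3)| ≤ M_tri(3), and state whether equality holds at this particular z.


Coefficients: c_0 = -1, c_1 = 1, c_2 = -3. Radius r = 3.
Part (a). Triangle bound: M_tri(r) = Σ_k |c_k| r^k
  = |-1|·3^0 + |1|·3^1 + |-3|·3^2
  = 1 + 3 + 27 = 31.
This bounds M(r) := max_{|z|=r} |p(z)| from above; equality holds iff all terms c_k z^k can be made to align in phase at a single z on |z|=r.
Part (b). At z = 3 (real, on the circle |z| = r):
  p(3) = (-1)·3^0 + (1)·3^1 + (-3)·3^2 = -25.
  |p(3)| = 25.
Check: |p(3)| = 25 ≤ 31 = M_tri(3). ✓ Equality does not hold at z = 3 (the coefficients have mixed signs, so the terms do not all align in phase there).

M_tri(3) = 31; |p(3)| = 25; equality at z=3: no.


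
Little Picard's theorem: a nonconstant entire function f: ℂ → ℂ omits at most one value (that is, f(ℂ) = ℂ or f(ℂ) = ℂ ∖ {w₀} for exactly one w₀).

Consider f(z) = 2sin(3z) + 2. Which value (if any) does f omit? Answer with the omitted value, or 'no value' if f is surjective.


Little Picard bounds the complement of f(ℂ) to at most one point.
sin is entire and surjective onto ℂ: for every w ∈ ℂ, sin(ζ) = w has a solution ζ ∈ ℂ (e.g., via the complex inverse arcsin). With ζ = 3z this gives z = ζ/(3). Then 2·sin(3z) takes every value in 2·ℂ = ℂ, and adding 2 is a bijection of ℂ. So f is surjective and omits no value. (Note: only on the real line is sin bounded by [−1, 1].)

Omitted value: no value.


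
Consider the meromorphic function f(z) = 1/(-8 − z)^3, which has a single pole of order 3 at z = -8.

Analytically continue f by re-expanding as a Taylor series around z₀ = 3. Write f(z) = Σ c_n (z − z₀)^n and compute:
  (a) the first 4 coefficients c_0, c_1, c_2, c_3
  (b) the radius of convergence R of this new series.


Let w = z − z₀, so z = z₀ + w.
Then -8 − z = -8 − (z₀ + w) = (-8 − z₀) − w = -11 − w.
f(z) = 1/(-11 − w)^3 = (1/(-11)^3) · (1 − w/(-11))^{−3}.
By the binomial series (1−u)^{−3} = Σ_{n≥0} C(n+2, 2) u^n for |u|<1, with u = w/(-11):
  c_n = C(n+2, 2) / (-11)^(n+3).
  c_0 = 1/(-11)^3 = -1/1331.
  c_1 = 3/(-11)^4 = 3/14641.
  c_2 = 6/(-11)^5 = -6/161051.
  c_3 = 10/(-11)^6 = 10/1771561.
The series is valid for |w/d| < 1, i.e. |z − z₀| < |d|.
Radius of convergence: R = |-8 − z₀| = |-11| = 11 (distance from z₀ to the singularity z = -8).

c_0 = -1/1331, c_1 = 3/14641, c_2 = -6/161051, c_3 = 10/1771561; R = 11.


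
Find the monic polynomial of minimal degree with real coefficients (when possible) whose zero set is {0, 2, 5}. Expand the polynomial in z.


The polynomial is p(z) = ∏_{α ∈ S} (z − α), where S = {0, 2, 5}.
Expanding the product yields: p(z) = z^3 -7·z^2 + 10·z.
The resulting polynomial has degree 3 and real coefficients as required.

p(z) = z^3 -7·z^2 + 10·z.


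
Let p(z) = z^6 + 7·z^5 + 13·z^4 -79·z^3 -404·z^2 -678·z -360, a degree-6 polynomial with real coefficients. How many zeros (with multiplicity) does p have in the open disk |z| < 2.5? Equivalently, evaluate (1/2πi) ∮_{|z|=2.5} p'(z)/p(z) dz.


The zeros of p are: 4, -1, (-3 + 3i), (-3 - 3i), (-2 + 1i), (-2 - 1i).
Their magnitudes are: 4, 1, 4.243, 4.243, 2.236, 2.236.
Zeros with |z| < R = 2.5: -1, (-2 + 1i), (-2 - 1i).
Count = 3.
By the argument principle, (1/2πi) ∮_{|z|=R} p'(z)/p(z) dz equals exactly this count.

Number of zeros inside |z| < 2.5: 3.


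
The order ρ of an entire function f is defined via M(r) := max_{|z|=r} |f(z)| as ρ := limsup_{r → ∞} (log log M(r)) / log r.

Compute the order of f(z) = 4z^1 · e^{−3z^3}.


M(r) = max_{|z|=r} |4|·|z|^1·|e^{−3z^3}| = 4·r^1 · e^{3r^3} (the factors attain their maxima compatibly on |z|=r). Then log M(r) = log 4 + 1·log r + 3r^3, dominated by the last term, so log log M(r) ~ 3·log r. The polynomial factor 4z^1 contributes only a log r term and does not affect the order. ρ = 3.
Therefore ρ = 3.

Order ρ = 3.


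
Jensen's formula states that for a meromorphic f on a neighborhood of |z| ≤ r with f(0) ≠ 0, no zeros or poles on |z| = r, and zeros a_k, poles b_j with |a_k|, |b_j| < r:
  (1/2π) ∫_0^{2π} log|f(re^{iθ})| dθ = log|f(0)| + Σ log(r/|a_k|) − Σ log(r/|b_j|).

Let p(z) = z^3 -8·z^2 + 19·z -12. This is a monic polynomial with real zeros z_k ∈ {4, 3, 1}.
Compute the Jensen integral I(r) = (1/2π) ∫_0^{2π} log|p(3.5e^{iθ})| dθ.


Zeros: 1, 3, 4; r = 3.5.
Inside |z| < r: 1, 3. Outside (|z| ≥ r): 4.
p(0) = -12, so log|p(0)| = log(12) = 2.4849.
Apply Jensen: I(r) = log|p(0)| + Σ_k log(r/|z_k|), summed over zeros inside |z| < r.
  log(r/|z_k|) for z_k = 3: log(3.5/3) = 0.1542
  log(r/|z_k|) for z_k = 1: log(3.5/1) = 1.2528
  Outside zeros (4) contribute nothing to the Jensen sum.
Sum over inside zeros: 1.4069.
I(r) = log|p(0)| + (inside sum) = 2.4849 + 1.4069 = 3.8918.
Note: since some zeros are outside |z| ≤ r, the simplified n·log(r) form does NOT apply — only the inside zeros contribute.

I(r) ≈ 3.8918.


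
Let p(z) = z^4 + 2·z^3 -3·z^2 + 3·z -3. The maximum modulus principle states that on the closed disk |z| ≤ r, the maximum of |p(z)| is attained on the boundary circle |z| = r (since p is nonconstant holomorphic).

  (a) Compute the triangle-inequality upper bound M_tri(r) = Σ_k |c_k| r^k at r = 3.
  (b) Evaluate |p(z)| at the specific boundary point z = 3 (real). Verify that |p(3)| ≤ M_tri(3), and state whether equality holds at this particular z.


Coefficients: c_0 = -3, c_1 = 3, c_2 = -3, c_3 = 2, c_4 = 1. Radius r = 3.
Part (a). Triangle bound: M_tri(r) = Σ_k |c_k| r^k
  = |-3|·3^0 + |3|·3^1 + |-3|·3^2 + |2|·3^3 + |1|·3^4
  = 3 + 9 + 27 + 54 + 81 = 174.
This bounds M(r) := max_{|z|=r} |p(z)| from above; equality holds iff all terms c_k z^k can be made to align in phase at a single z on |z|=r.
Part (b). At z = 3 (real, on the circle |z| = r):
  p(3) = (-3)·3^0 + (3)·3^1 + (-3)·3^2 + (2)·3^3 + (1)·3^4 = 114.
  |p(3)| = 114.
Check: |p(3)| = 114 ≤ 174 = M_tri(3). ✓ Equality does not hold at z = 3 (the coefficients have mixed signs, so the terms do not all align in phase there).

M_tri(3) = 174; |p(3)| = 114; equality at z=3: no.


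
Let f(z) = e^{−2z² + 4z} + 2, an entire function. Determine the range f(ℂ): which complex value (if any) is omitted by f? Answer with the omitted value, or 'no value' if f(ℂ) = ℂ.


Little Picard bounds the complement of f(ℂ) to at most one point.
The exponent g(z) = −2z² + 4z is a nonconstant polynomial, hence surjective onto ℂ. So e^{g(z)} takes every value in {e^w : w ∈ ℂ} = ℂ ∖ {0}. Adding 2 shifts the range to ℂ ∖ {2}. f omits exactly 2.

Omitted value: 2.


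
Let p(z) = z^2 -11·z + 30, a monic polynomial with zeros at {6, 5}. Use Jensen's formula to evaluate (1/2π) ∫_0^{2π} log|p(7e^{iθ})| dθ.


Zeros: 5, 6; r = 7.
Inside |z| < r: 5, 6. Outside (|z| ≥ r): ∅.
p(0) = 30, so log|p(0)| = log(30) = 3.4012.
Apply Jensen: I(r) = log|p(0)| + Σ_k log(r/|z_k|), summed over zeros inside |z| < r.
  log(r/|z_k|) for z_k = 6: log(7/6) = 0.1542
  log(r/|z_k|) for z_k = 5: log(7/5) = 0.3365
Sum over inside zeros: 0.4906.
I(r) = log|p(0)| + (inside sum) = 3.4012 + 0.4906 = 3.8918.
Closed form (all zeros inside, monic): I(r) = n·log(r) = 2·log(7) = 3.8918. ✓

I(r) ≈ 3.8918.


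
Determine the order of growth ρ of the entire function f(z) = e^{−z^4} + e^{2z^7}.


Each summand is entire of order 4 and 7 respectively (as in the single-exponential case). The order of a sum is at most the max of the orders, so ρ ≤ 7. For the lower bound: on |z|=r choose arg z so that 2z^7 is real positive; then |e^{2z^7}| = e^{2r^7} while |e^{-1z^4}| ≤ e^{1r^4} = o(e^{2r^7}). So |f| ≥ e^{2r^7}(1 − o(1)) and ρ ≥ 7. Hence ρ = max(4, 7) = 7.
Therefore ρ = 7.

Order ρ = 7.


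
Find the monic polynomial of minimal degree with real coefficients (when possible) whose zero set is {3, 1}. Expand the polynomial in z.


The polynomial is p(z) = ∏_{α ∈ S} (z − α), where S = {3, 1}.
Expanding the product yields: p(z) = z^2 -4·z + 3.
The resulting polynomial has degree 2 and real coefficients as required.

p(z) = z^2 -4·z + 3.


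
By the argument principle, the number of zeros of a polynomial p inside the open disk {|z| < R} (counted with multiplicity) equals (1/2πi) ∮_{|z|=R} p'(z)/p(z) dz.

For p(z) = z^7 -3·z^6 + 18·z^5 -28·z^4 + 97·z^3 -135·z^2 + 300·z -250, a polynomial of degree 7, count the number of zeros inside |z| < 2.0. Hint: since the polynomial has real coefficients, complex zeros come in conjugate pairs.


The zeros of p are: 1, (1 + 2i), (1 - 2i), (-1 + 2i), (-1 - 2i), (1 + 3i), (1 - 3i).
Their magnitudes are: 1, 2.236, 2.236, 2.236, 2.236, 3.162, 3.162.
Zeros with |z| < R = 2.0: 1.
Count = 1.
By the argument principle, (1/2πi) ∮_{|z|=R} p'(z)/p(z) dz equals exactly this count.

Number of zeros inside |z| < 2.0: 1.
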